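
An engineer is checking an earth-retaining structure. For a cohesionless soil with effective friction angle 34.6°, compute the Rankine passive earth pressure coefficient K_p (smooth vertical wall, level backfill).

3.63

K_p = (1 + sin φ)/(1 − sin φ) = tan²(45° + 34.6°/2) = 3.628.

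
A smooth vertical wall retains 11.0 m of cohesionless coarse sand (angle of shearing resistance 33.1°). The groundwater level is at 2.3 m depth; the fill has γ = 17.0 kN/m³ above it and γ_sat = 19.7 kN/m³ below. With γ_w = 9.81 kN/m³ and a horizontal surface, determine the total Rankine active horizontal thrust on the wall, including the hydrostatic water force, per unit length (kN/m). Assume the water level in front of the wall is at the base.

594 kN/m

K_a = tan²(45° − φ/2) = 0.2936.
γ' = 19.7 − 9.81 = 9.890 kN/m³. Depth below WT = 8.7 m.
σ'_h at WT = K_a γ d_w = 11.48 kPa; at base = 11.48 + K_a γ' × 8.7 = 36.74 kPa.
P₁ (0–2.3 m) = ½×11.48×2.3 = 13.20. P₂ (2.3–11.0 m) = ½(11.48+36.74)×8.7 = 209.7.
P_w = ½ γ_w h₂² = 0.5×9.81×8.7² = 371.3. Total = 13.20+209.7+371.3 = 594.2 kN/m.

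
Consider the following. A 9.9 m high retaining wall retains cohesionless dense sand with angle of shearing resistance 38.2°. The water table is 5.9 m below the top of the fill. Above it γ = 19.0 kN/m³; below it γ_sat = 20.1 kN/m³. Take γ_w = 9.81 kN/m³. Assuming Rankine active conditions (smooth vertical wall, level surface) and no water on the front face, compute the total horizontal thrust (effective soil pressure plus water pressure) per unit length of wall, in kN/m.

282 kN/m

K_a = tan²(45° − φ/2) = 0.2358.
γ' = 20.1 − 9.81 = 10.29 kN/m³. Depth below WT = 4.0 m.
σ'_h at WT = K_a γ d_w = 26.43 kPa; at base = 26.43 + K_a γ' × 4.0 = 36.14 kPa.
P₁ (0–5.9 m) = ½×26.43×5.9 = 77.97. P₂ (5.9–9.9 m) = ½(26.43+36.14)×4.0 = 125.1.
P_w = ½ γ_w h₂² = 0.5×9.81×4.0² = 78.48. Total = 77.97+125.1+78.48 = 281.6 kN/m.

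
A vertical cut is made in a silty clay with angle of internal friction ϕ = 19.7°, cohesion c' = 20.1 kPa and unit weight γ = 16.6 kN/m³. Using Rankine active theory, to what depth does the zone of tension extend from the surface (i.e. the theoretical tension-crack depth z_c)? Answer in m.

3.44 m

K_a = tan²(45° − 19.7°/2) = 0.4958; √K_a = 0.7041.
The active pressure is zero where K_a γ z = 2c√K_a, so z_c = 2c/(γ√K_a) = 2×20.1/(16.6×0.7041) = 3.439 m.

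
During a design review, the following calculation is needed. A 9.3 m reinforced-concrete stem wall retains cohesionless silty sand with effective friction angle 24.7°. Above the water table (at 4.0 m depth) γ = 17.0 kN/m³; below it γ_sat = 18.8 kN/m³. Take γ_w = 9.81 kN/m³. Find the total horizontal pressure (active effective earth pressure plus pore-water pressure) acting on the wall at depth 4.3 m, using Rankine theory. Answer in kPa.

K_a = (1 − sin φ)/(1 + sin φ) = 0.4106.
γ' = 18.8 − 9.81 = 8.990 kN/m³.
Effective vertical stress at 4.3 m: σ'_v = 17.0×4.0 + 8.990×0.300 = 70.70 kPa.
σ'_h = K_a σ'_v = 0.4106 × 70.70 = 29.03 kPa; u = γ_w × 0.300 = 2.943 kPa.
Total σ_h = 29.03 + 2.943 = 31.97 kPa.

32.0 kPa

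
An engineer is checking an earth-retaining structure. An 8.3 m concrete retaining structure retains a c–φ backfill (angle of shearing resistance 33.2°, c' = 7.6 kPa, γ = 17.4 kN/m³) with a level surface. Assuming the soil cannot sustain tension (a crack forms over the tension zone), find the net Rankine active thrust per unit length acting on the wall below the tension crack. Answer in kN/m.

114 kN/m

K_a = 0.2924; √K_a = 0.5407.
Tension-crack depth z_c = 2c/(γ√K_a) = 2×7.6/(17.4×0.5407) = 1.616 m.
σ_a at base = K_a γ H − 2c√K_a = 0.2924×17.4×8.3 − 2×7.6×0.5407 = 34.00 kPa.
P_a = ½ × 34.00 × (H − z_c) = 0.5×34.00×6.684 = 113.6 kN/m.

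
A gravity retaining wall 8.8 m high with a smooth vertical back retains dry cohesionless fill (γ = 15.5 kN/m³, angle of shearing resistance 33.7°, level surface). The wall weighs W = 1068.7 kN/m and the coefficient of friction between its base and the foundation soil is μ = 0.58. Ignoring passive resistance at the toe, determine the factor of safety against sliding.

3.61

K_a = tan²(45° − 33.7°/2) = 0.2863.
P_a = ½K_aγH² = 0.5×0.2863×15.5×8.8² = 171.8 kN/m, acting at H/3 = 2.933 m above the base.
FS_sliding = μW / P_a = 0.58×1068.7 / 171.8 = 3.607.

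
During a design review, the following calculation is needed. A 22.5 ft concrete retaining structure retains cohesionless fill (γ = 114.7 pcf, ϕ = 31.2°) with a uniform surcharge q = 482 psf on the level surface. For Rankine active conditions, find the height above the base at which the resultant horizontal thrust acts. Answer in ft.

K_a = 0.3175.
Triangular part P₁ = ½K_aγH² = 9218 at H/3 = 7.500 ft; rectangular part P₂ = K_a q H = 3443 at H/2 = 11.25 ft.
ȳ = (P₁·7.500 + P₂·11.25)/(P₁+P₂) = 8.520 ft.

8.52 ft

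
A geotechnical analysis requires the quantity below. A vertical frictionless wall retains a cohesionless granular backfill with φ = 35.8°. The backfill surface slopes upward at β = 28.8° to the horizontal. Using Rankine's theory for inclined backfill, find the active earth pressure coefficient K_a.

K_a = cos β · (cos β − √(cos²β − cos²φ)) / (cos β + √(cos²β − cos²φ)).
cos β = 0.8763, cos φ = 0.8111, √(cos²β − cos²φ) = 0.3318.
K_a = 0.8763 × (0.8763 − 0.3318)/(0.8763 + 0.3318) = 0.3950.

0.395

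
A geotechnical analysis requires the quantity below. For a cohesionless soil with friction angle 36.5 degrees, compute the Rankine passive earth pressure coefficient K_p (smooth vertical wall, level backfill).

K_p = (1 + sin φ)/(1 − sin φ) = tan²(45° + 36.5°/2) = 3.936.

3.94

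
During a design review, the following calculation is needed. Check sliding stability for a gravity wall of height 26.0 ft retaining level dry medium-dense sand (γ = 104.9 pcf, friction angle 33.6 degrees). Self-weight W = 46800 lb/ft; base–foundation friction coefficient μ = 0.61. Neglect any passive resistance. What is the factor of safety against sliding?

K_a = tan²(45° − 33.6°/2) = 0.2875.
P_a = ½K_aγH² = 0.5×0.2875×104.9×26.0² = 10190 lb/ft, acting at H/3 = 8.667 ft above the base.
FS_sliding = μW / P_a = 0.61×46800 / 10190 = 2.801.

2.80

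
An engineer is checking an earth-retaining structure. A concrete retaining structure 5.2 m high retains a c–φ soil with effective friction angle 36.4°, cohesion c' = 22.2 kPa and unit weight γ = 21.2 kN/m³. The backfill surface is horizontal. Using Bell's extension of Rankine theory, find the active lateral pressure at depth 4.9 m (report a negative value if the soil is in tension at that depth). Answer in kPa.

K_a = (1 − sin φ)/(1 + sin φ) = 0.2552.
σ_a = K_a γ z − 2c√K_a = 0.2552×21.2×4.9 − 2×22.2×0.5051 = 4.078 kPa.

4.08 kPa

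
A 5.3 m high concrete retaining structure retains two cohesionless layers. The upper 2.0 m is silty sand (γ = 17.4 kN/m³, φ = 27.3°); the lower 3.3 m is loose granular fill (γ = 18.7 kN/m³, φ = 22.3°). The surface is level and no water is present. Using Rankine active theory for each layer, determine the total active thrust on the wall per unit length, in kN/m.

110 kN/m

K_a1 = tan²(45°−27.3°/2) = 0.3711; K_a2 = tan²(45°−22.3°/2) = 0.4498.
Layer 1: σ at base = K_a1 γ₁ h₁ = 12.92 kPa; P₁ = ½×12.92×2.0 = 12.92.
Layer 2: σ_v at top = γ₁h₁ = 34.80; σ_h top = K_a2×34.80 = 15.65; σ_h base = K_a2×(34.80+18.7×3.3) = 43.41.
P₂ = ½(15.65+43.41)×3.3 = 97.46. Total P_a = 12.92+97.46 = 110.4 kN/m.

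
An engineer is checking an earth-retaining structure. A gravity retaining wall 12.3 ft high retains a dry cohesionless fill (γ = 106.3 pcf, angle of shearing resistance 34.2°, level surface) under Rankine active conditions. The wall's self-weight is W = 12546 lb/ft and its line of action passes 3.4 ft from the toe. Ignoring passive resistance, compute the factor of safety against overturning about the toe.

4.62

K_a = tan²(45° − 34.2°/2) = 0.2803.
P_a = ½K_aγH² = 0.5×0.2803×106.3×12.3² = 2254 lb/ft, acting at H/3 = 4.100 ft above the base.
Overturning moment M_o = P_a × H/3 = 2254 × 4.100 = 9242.
Resisting moment M_r = W × 3.4 = 12546 × 3.4 = 42660.
FS_overturning = M_r/M_o = 42660/9242 = 4.615.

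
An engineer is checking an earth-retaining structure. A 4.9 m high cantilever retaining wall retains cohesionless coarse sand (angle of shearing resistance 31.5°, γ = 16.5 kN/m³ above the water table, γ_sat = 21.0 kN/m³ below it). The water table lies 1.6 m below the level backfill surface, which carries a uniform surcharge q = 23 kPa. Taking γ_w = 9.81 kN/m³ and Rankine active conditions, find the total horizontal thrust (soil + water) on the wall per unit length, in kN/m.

K_a = tan²(45° − φ/2) = 0.3136.
γ' = 21.0 − 9.81 = 11.19 kN/m³. h₂ = H − d_w = 3.3 m.
σ'_h: at surface K_a·q = 7.213; at WT K_a(q+γd_w) = 15.49; at base K_a(q+γd_w+γ'h₂) = 27.07 kPa.
P₁ = ½(7.213+15.49)×1.6 = 18.17; P₂ = ½(15.49+27.07)×3.3 = 70.24; P_w = ½γ_w h₂² = 53.42.
Total = 18.17+70.24+53.42 = 141.8 kN/m.

142 kN/m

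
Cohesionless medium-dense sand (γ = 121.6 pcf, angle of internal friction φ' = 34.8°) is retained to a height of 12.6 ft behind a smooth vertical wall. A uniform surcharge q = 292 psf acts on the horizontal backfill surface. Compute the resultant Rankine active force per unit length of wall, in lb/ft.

3640 lb/ft

K_a = tan²(45° − φ/2) = 0.2733.
Soil triangle: ½ K_a γ H² = 0.5×0.2733×121.6×12.6² = 2638 lb/ft.
Surcharge rectangle: K_a q H = 0.2733×292×12.6 = 1006 lb/ft.
Total = 2638 + 1006 = 3644 lb/ft.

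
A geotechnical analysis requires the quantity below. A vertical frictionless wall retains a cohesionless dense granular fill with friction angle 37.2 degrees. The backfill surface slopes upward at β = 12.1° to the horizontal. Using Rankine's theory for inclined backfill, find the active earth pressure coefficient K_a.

K_a = cos β · (cos β − √(cos²β − cos²φ)) / (cos β + √(cos²β − cos²φ)).
cos β = 0.9778, cos φ = 0.7965, √(cos²β − cos²φ) = 0.5671.
K_a = 0.9778 × (0.9778 − 0.5671)/(0.9778 + 0.5671) = 0.2599.

0.260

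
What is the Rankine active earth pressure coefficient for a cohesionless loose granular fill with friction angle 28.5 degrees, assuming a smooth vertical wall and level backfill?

0.354

K_a = (1 − sin φ)/(1 + sin φ) = (1 − sin 28.5°)/(1 + sin 28.5°) = 0.3540.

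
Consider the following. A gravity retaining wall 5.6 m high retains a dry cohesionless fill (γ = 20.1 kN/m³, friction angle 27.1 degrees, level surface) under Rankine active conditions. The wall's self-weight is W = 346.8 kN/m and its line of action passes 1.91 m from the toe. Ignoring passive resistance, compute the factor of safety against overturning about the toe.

K_a = tan²(45° − 27.1°/2) = 0.3741.
P_a = ½K_aγH² = 0.5×0.3741×20.1×5.6² = 117.9 kN/m, acting at H/3 = 1.867 m above the base.
Overturning moment M_o = P_a × H/3 = 117.9 × 1.867 = 220.1.
Resisting moment M_r = W × 1.91 = 346.8 × 1.91 = 662.4.
FS_overturning = M_r/M_o = 662.4/220.1 = 3.010.

3.01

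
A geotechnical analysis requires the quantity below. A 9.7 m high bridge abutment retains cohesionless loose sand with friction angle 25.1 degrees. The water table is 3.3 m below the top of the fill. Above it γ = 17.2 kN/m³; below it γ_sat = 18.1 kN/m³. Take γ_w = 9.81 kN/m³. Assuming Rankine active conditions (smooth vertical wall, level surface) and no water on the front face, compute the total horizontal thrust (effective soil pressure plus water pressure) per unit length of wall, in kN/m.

454 kN/m

K_a = tan²(45° − φ/2) = 0.4043.
γ' = 18.1 − 9.81 = 8.290 kN/m³. Depth below WT = 6.4 m.
σ'_h at WT = K_a γ d_w = 22.95 kPa; at base = 22.95 + K_a γ' × 6.4 = 44.40 kPa.
P₁ (0–3.3 m) = ½×22.95×3.3 = 37.86. P₂ (3.3–9.7 m) = ½(22.95+44.40)×6.4 = 215.5.
P_w = ½ γ_w h₂² = 0.5×9.81×6.4² = 200.9. Total = 37.86+215.5+200.9 = 454.3 kN/m.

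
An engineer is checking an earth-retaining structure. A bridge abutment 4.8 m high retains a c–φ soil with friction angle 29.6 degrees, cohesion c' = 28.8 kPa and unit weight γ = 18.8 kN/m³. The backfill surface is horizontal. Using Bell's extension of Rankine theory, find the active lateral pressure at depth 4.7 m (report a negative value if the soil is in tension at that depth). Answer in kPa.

K_a = (1 − sin φ)/(1 + sin φ) = 0.3387.
σ_a = K_a γ z − 2c√K_a = 0.3387×18.8×4.7 − 2×28.8×0.5820 = -3.593 kPa.

-3.59 kPa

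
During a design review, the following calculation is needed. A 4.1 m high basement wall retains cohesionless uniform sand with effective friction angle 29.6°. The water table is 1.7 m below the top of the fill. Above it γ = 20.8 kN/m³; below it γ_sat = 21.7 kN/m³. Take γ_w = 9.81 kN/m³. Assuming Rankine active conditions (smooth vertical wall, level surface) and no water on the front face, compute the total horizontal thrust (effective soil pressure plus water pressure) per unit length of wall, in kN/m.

78.8 kN/m

K_a = tan²(45° − φ/2) = 0.3387.
γ' = 21.7 − 9.81 = 11.89 kN/m³. Depth below WT = 2.4 m.
σ'_h at WT = K_a γ d_w = 11.98 kPa; at base = 11.98 + K_a γ' × 2.4 = 21.64 kPa.
P₁ (0–1.7 m) = ½×11.98×1.7 = 10.18. P₂ (1.7–4.1 m) = ½(11.98+21.64)×2.4 = 40.35.
P_w = ½ γ_w h₂² = 0.5×9.81×2.4² = 28.25. Total = 10.18+40.35+28.25 = 78.78 kN/m.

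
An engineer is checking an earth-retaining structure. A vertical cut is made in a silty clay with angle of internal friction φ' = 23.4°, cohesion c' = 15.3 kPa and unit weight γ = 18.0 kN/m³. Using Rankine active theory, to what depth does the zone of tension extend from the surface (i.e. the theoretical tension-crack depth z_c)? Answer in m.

2.59 m

K_a = tan²(45° − 23.4°/2) = 0.4315; √K_a = 0.6569.
The active pressure is zero where K_a γ z = 2c√K_a, so z_c = 2c/(γ√K_a) = 2×15.3/(18.0×0.6569) = 2.588 m.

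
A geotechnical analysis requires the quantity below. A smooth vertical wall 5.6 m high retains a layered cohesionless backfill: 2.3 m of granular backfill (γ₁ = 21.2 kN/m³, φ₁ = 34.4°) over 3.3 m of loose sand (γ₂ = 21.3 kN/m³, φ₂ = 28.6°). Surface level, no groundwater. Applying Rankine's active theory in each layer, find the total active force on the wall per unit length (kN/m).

K_a1 = tan²(45°−34.4°/2) = 0.2780; K_a2 = tan²(45°−28.6°/2) = 0.3525.
Layer 1: σ at base = K_a1 γ₁ h₁ = 13.55 kPa; P₁ = ½×13.55×2.3 = 15.59.
Layer 2: σ_v at top = γ₁h₁ = 48.76; σ_h top = K_a2×48.76 = 17.19; σ_h base = K_a2×(48.76+21.3×3.3) = 41.97.
P₂ = ½(17.19+41.97)×3.3 = 97.62. Total P_a = 15.59+97.62 = 113.2 kN/m.

113 kN/m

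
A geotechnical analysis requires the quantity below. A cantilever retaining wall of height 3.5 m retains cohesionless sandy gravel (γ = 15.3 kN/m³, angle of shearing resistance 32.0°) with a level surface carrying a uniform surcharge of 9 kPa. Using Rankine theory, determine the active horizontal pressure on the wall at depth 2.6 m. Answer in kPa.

K_a = (1 − sin φ)/(1 + sin φ) = 0.3073.
σ_v = γz + q = 15.3 × 2.6 + 9 = 48.78 kPa.
σ_h = K_a σ_v = 0.3073 × 48.78 = 14.99 kPa.

15.0 kPa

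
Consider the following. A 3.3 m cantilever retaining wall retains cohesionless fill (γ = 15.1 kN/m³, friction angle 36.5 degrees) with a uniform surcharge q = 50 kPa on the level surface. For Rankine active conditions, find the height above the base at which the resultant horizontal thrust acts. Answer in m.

K_a = 0.2541.
Triangular part P₁ = ½K_aγH² = 20.89 at H/3 = 1.100 m; rectangular part P₂ = K_a q H = 41.92 at H/2 = 1.650 m.
ȳ = (P₁·1.100 + P₂·1.650)/(P₁+P₂) = 1.467 m.

1.47 m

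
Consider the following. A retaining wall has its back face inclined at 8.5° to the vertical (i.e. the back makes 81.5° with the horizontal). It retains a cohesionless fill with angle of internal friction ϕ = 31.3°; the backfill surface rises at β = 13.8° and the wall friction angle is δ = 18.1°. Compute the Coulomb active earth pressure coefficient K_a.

K_a = sin²(α+φ) / [sin²α · sin(α−δ) · (1 + √{sin(φ+δ)sin(φ−β) / (sin(α−δ)sin(α+β))})²].
With α = 81.5°, φ = 31.3°, δ = 18.1°, β = 13.8°: K_a = 0.4282.

0.428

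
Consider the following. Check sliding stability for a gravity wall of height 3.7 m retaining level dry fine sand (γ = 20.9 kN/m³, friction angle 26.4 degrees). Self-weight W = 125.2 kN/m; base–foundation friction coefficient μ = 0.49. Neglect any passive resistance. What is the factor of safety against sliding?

1.12

K_a = tan²(45° − 26.4°/2) = 0.3844.
P_a = ½K_aγH² = 0.5×0.3844×20.9×3.7² = 55.00 kN/m, acting at H/3 = 1.233 m above the base.
FS_sliding = μW / P_a = 0.49×125.2 / 55.00 = 1.115.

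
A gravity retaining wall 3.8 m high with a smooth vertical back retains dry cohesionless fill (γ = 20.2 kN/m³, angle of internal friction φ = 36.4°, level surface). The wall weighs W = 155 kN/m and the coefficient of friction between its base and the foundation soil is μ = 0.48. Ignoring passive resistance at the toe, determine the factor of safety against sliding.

K_a = tan²(45° − 36.4°/2) = 0.2552.
P_a = ½K_aγH² = 0.5×0.2552×20.2×3.8² = 37.21 kN/m, acting at H/3 = 1.267 m above the base.
FS_sliding = μW / P_a = 0.48×155 / 37.21 = 1.999.

2.00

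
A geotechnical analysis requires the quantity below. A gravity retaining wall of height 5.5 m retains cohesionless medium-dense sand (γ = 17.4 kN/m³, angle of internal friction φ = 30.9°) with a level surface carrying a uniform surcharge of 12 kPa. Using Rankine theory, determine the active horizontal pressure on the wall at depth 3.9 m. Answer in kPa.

25.7 kPa

K_a = (1 − sin φ)/(1 + sin φ) = 0.3214.
σ_v = γz + q = 17.4 × 3.9 + 12 = 79.86 kPa.
σ_h = K_a σ_v = 0.3214 × 79.86 = 25.67 kPa.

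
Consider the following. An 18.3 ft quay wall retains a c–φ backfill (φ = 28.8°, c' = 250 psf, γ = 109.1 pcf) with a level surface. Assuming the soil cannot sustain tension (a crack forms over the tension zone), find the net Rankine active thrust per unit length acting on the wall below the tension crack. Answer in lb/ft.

K_a = 0.3498; √K_a = 0.5914.
Tension-crack depth z_c = 2c/(γ√K_a) = 2×250/(109.1×0.5914) = 7.749 ft.
σ_a at base = K_a γ H − 2c√K_a = 0.3498×109.1×18.3 − 2×250×0.5914 = 402.6 psf.
P_a = ½ × 402.6 × (H − z_c) = 0.5×402.6×10.55 = 2124 lb/ft.

2120 lb/ft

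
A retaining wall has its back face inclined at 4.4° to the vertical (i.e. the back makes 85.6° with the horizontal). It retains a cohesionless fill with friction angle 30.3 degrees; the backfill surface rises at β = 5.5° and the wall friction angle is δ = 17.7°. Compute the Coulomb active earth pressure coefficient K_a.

0.352

K_a = sin²(α+φ) / [sin²α · sin(α−δ) · (1 + √{sin(φ+δ)sin(φ−β) / (sin(α−δ)sin(α+β))})²].
With α = 85.6°, φ = 30.3°, δ = 17.7°, β = 5.5°: K_a = 0.3519.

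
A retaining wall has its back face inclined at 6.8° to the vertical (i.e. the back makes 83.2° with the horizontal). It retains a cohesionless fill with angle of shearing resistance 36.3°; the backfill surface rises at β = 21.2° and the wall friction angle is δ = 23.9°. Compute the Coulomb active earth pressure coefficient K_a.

0.386

K_a = sin²(α+φ) / [sin²α · sin(α−δ) · (1 + √{sin(φ+δ)sin(φ−β) / (sin(α−δ)sin(α+β))})²].
With α = 83.2°, φ = 36.3°, δ = 23.9°, β = 21.2°: K_a = 0.3862.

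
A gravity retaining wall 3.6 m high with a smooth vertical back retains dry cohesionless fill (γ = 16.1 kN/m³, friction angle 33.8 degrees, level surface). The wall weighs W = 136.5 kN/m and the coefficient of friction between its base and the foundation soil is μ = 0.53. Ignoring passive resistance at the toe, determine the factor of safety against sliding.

2.43

K_a = tan²(45° − 33.8°/2) = 0.2851.
P_a = ½K_aγH² = 0.5×0.2851×16.1×3.6² = 29.74 kN/m, acting at H/3 = 1.200 m above the base.
FS_sliding = μW / P_a = 0.53×136.5 / 29.74 = 2.432.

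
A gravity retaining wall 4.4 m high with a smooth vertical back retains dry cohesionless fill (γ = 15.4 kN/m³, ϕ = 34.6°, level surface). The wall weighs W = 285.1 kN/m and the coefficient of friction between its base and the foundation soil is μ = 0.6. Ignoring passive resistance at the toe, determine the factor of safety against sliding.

4.16

K_a = tan²(45° − 34.6°/2) = 0.2756.
P_a = ½K_aγH² = 0.5×0.2756×15.4×4.4² = 41.09 kN/m, acting at H/3 = 1.467 m above the base.
FS_sliding = μW / P_a = 0.6×285.1 / 41.09 = 4.163.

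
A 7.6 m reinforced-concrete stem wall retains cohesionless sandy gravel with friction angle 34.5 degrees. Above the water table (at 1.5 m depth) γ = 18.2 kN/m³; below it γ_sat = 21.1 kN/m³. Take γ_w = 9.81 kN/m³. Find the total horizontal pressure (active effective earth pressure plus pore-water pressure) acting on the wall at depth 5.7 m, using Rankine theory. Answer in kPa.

61.9 kPa

K_a = (1 − sin φ)/(1 + sin φ) = 0.2768.
γ' = 21.1 − 9.81 = 11.29 kN/m³.
Effective vertical stress at 5.7 m: σ'_v = 18.2×1.5 + 11.29×4.20 = 74.72 kPa.
σ'_h = K_a σ'_v = 0.2768 × 74.72 = 20.68 kPa; u = γ_w × 4.20 = 41.20 kPa.
Total σ_h = 20.68 + 41.20 = 61.88 kPa.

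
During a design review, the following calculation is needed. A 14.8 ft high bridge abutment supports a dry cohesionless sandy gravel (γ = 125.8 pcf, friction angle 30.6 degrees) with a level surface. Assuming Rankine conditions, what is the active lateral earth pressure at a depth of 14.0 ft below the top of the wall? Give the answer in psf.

K_a = (1 − sin φ)/(1 + sin φ) = 0.3253.
σ_h = K_a γ z = 0.3253 × 125.8 × 14.0 = 573.0 psf.

573 psf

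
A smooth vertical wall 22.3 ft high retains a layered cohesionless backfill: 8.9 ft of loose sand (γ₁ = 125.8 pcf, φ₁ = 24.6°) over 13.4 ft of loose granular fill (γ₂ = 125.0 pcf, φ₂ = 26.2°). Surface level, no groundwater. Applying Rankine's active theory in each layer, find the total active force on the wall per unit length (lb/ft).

K_a1 = tan²(45°−24.6°/2) = 0.4121; K_a2 = tan²(45°−26.2°/2) = 0.3874.
Layer 1: σ at base = K_a1 γ₁ h₁ = 461.5 psf; P₁ = ½×461.5×8.9 = 2053.
Layer 2: σ_v at top = γ₁h₁ = 1120; σ_h top = K_a2×1120 = 433.8; σ_h base = K_a2×(1120+125.0×13.4) = 1083.
P₂ = ½(433.8+1083)×13.4 = 10160. Total P_a = 2053+10160 = 12210 lb/ft.

12200 lb/ft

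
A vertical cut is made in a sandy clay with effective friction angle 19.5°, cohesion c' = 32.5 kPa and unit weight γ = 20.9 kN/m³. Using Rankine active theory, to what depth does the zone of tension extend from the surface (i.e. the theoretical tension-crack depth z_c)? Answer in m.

4.40 m

K_a = tan²(45° − 19.5°/2) = 0.4995; √K_a = 0.7067.
The active pressure is zero where K_a γ z = 2c√K_a, so z_c = 2c/(γ√K_a) = 2×32.5/(20.9×0.7067) = 4.401 m.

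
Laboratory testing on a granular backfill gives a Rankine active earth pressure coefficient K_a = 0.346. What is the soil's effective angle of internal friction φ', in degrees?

29.1°

K_a = tan²(45° − φ/2) ⇒ 45° − φ/2 = arctan(√0.346) = 30.46°.
φ = 2(45° − 30.46°) = 29.07°.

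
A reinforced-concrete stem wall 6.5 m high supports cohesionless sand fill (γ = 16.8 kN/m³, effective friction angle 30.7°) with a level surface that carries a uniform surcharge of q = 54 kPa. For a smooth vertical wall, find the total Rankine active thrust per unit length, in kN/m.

229 kN/m

K_a = tan²(45° − φ/2) = 0.3240.
Soil triangle: ½ K_a γ H² = 0.5×0.3240×16.8×6.5² = 115.0 kN/m.
Surcharge rectangle: K_a q H = 0.3240×54×6.5 = 113.7 kN/m.
Total = 115.0 + 113.7 = 228.7 kN/m.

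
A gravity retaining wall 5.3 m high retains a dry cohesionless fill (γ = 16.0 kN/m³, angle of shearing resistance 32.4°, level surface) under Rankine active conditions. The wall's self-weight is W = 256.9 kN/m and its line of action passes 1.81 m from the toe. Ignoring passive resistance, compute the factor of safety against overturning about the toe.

K_a = tan²(45° − 32.4°/2) = 0.3022.
P_a = ½K_aγH² = 0.5×0.3022×16.0×5.3² = 67.92 kN/m, acting at H/3 = 1.767 m above the base.
Overturning moment M_o = P_a × H/3 = 67.92 × 1.767 = 120.0.
Resisting moment M_r = W × 1.81 = 256.9 × 1.81 = 465.0.
FS_overturning = M_r/M_o = 465.0/120.0 = 3.875.

3.88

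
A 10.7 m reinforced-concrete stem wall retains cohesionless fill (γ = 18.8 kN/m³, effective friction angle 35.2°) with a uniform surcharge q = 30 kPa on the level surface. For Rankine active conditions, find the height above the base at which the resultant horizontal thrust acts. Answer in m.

K_a = 0.2687.
Triangular part P₁ = ½K_aγH² = 289.2 at H/3 = 3.567 m; rectangular part P₂ = K_a q H = 86.25 at H/2 = 5.350 m.
ȳ = (P₁·3.567 + P₂·5.350)/(P₁+P₂) = 3.976 m.

3.98 m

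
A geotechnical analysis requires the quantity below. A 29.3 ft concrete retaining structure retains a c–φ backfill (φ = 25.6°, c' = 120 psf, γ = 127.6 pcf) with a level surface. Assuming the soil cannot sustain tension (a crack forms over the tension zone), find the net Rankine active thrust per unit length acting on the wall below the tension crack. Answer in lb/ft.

17500 lb/ft

K_a = 0.3966; √K_a = 0.6297.
Tension-crack depth z_c = 2c/(γ√K_a) = 2×120/(127.6×0.6297) = 2.987 ft.
σ_a at base = K_a γ H − 2c√K_a = 0.3966×127.6×29.3 − 2×120×0.6297 = 1331 psf.
P_a = ½ × 1331 × (H − z_c) = 0.5×1331×26.31 = 17520 lb/ft.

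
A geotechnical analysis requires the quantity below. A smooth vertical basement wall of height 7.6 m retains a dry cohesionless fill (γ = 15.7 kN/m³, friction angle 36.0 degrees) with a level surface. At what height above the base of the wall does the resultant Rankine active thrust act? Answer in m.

2.53 m

K_a = 0.2596.
The pressure distribution is triangular, so the resultant acts at H/3 above the base = 7.6/3 = 2.533 m.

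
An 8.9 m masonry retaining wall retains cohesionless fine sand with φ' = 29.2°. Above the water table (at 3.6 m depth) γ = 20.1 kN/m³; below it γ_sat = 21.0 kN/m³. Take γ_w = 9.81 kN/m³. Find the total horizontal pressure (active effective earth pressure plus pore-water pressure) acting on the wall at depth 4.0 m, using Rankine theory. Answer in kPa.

K_a = (1 − sin φ)/(1 + sin φ) = 0.3442.
γ' = 21.0 − 9.81 = 11.19 kN/m³.
Effective vertical stress at 4.0 m: σ'_v = 20.1×3.6 + 11.19×0.400 = 76.84 kPa.
σ'_h = K_a σ'_v = 0.3442 × 76.84 = 26.45 kPa; u = γ_w × 0.400 = 3.924 kPa.
Total σ_h = 26.45 + 3.924 = 30.37 kPa.

30.4 kPa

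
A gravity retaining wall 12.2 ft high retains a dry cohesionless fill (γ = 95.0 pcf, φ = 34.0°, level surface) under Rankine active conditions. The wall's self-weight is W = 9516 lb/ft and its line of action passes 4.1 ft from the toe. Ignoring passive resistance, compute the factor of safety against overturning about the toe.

K_a = tan²(45° − 34.0°/2) = 0.2827.
P_a = ½K_aγH² = 0.5×0.2827×95.0×12.2² = 1999 lb/ft, acting at H/3 = 4.067 ft above the base.
Overturning moment M_o = P_a × H/3 = 1999 × 4.067 = 8128.
Resisting moment M_r = W × 4.1 = 9516 × 4.1 = 39020.
FS_overturning = M_r/M_o = 39020/8128 = 4.800.

4.80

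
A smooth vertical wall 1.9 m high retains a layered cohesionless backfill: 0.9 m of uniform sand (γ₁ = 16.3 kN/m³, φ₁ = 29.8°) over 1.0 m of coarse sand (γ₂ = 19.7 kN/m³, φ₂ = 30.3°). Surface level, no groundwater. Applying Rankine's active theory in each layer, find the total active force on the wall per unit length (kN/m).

10.3 kN/m

K_a1 = tan²(45°−29.8°/2) = 0.3360; K_a2 = tan²(45°−30.3°/2) = 0.3293.
Layer 1: σ at base = K_a1 γ₁ h₁ = 4.930 kPa; P₁ = ½×4.930×0.9 = 2.218.
Layer 2: σ_v at top = γ₁h₁ = 14.67; σ_h top = K_a2×14.67 = 4.831; σ_h base = K_a2×(14.67+19.7×1.0) = 11.32.
P₂ = ½(4.831+11.32)×1.0 = 8.075. Total P_a = 2.218+8.075 = 10.29 kN/m.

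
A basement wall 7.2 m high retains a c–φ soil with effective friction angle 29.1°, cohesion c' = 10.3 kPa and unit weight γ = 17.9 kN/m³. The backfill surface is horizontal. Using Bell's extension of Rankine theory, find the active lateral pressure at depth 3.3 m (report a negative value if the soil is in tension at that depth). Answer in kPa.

K_a = (1 − sin φ)/(1 + sin φ) = 0.3456.
σ_a = K_a γ z − 2c√K_a = 0.3456×17.9×3.3 − 2×10.3×0.5879 = 8.304 kPa.

8.30 kPa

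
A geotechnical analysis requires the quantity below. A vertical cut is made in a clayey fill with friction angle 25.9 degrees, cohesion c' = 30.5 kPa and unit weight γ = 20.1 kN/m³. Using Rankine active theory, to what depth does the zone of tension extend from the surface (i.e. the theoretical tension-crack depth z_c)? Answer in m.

4.85 m

K_a = tan²(45° − 25.9°/2) = 0.3920; √K_a = 0.6261.
The active pressure is zero where K_a γ z = 2c√K_a, so z_c = 2c/(γ√K_a) = 2×30.5/(20.1×0.6261) = 4.847 m.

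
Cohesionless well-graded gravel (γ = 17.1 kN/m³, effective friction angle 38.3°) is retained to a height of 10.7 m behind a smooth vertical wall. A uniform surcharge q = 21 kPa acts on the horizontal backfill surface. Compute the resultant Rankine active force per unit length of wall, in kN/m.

K_a = tan²(45° − φ/2) = 0.2347.
Soil triangle: ½ K_a γ H² = 0.5×0.2347×17.1×10.7² = 229.8 kN/m.
Surcharge rectangle: K_a q H = 0.2347×21×10.7 = 52.75 kN/m.
Total = 229.8 + 52.75 = 282.5 kN/m.

283 kN/m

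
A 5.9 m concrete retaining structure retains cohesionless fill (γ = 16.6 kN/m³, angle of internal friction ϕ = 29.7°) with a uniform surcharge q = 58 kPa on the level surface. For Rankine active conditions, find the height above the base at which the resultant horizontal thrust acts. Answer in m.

K_a = 0.3374.
Triangular part P₁ = ½K_aγH² = 97.48 at H/3 = 1.967 m; rectangular part P₂ = K_a q H = 115.5 at H/2 = 2.950 m.
ȳ = (P₁·1.967 + P₂·2.950)/(P₁+P₂) = 2.500 m.

2.50 m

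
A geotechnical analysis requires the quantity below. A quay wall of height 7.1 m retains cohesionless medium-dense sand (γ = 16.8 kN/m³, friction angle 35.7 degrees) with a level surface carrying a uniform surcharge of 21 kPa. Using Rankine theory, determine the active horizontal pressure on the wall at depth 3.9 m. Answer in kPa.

K_a = (1 − sin φ)/(1 + sin φ) = 0.2630.
σ_v = γz + q = 16.8 × 3.9 + 21 = 86.52 kPa.
σ_h = K_a σ_v = 0.2630 × 86.52 = 22.75 kPa.

22.8 kPa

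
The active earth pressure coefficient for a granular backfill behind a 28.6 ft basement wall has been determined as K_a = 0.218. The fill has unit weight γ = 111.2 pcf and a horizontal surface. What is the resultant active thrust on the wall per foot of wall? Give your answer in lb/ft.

P = ½ K_a γ H² = 0.5 × 0.218 × 111.2 × 28.6² = 9914 lb/ft.

9910 lb/ft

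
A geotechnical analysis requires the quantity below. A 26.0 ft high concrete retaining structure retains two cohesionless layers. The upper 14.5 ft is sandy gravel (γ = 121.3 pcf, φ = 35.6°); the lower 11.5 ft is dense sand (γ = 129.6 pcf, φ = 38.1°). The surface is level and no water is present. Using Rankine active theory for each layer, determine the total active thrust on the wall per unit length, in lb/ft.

10200 lb/ft

K_a1 = tan²(45°−35.6°/2) = 0.2641; K_a2 = tan²(45°−38.1°/2) = 0.2368.
Layer 1: σ at base = K_a1 γ₁ h₁ = 464.6 psf; P₁ = ½×464.6×14.5 = 3368.
Layer 2: σ_v at top = γ₁h₁ = 1759; σ_h top = K_a2×1759 = 416.6; σ_h base = K_a2×(1759+129.6×11.5) = 769.5.
P₂ = ½(416.6+769.5)×11.5 = 6820. Total P_a = 3368+6820 = 10190 lb/ft.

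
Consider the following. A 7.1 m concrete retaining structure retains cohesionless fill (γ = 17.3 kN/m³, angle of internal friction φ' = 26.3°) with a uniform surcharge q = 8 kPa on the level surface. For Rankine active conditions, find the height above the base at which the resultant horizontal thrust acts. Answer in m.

K_a = 0.3859.
Triangular part P₁ = ½K_aγH² = 168.3 at H/3 = 2.367 m; rectangular part P₂ = K_a q H = 21.92 at H/2 = 3.550 m.
ȳ = (P₁·2.367 + P₂·3.550)/(P₁+P₂) = 2.503 m.

2.50 m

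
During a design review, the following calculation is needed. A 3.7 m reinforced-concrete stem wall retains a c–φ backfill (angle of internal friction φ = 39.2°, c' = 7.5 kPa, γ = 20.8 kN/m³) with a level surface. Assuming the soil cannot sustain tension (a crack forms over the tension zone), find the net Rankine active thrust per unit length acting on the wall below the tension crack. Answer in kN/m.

K_a = 0.2255; √K_a = 0.4748.
Tension-crack depth z_c = 2c/(γ√K_a) = 2×7.5/(20.8×0.4748) = 1.519 m.
σ_a at base = K_a γ H − 2c√K_a = 0.2255×20.8×3.7 − 2×7.5×0.4748 = 10.23 kPa.
P_a = ½ × 10.23 × (H − z_c) = 0.5×10.23×2.181 = 11.16 kN/m.

11.2 kN/m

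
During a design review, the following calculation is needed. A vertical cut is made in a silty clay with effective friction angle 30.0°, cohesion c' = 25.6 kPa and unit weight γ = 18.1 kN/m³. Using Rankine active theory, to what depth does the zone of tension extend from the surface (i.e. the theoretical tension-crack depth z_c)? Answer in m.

4.90 m

K_a = tan²(45° − 30.0°/2) = 0.3333; √K_a = 0.5774.
The active pressure is zero where K_a γ z = 2c√K_a, so z_c = 2c/(γ√K_a) = 2×25.6/(18.1×0.5774) = 4.900 m.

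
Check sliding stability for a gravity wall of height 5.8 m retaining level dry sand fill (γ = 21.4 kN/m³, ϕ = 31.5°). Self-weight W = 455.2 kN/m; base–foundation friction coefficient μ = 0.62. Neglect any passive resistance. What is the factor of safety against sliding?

2.50

K_a = tan²(45° − 31.5°/2) = 0.3136.
P_a = ½K_aγH² = 0.5×0.3136×21.4×5.8² = 112.9 kN/m, acting at H/3 = 1.933 m above the base.
FS_sliding = μW / P_a = 0.62×455.2 / 112.9 = 2.500.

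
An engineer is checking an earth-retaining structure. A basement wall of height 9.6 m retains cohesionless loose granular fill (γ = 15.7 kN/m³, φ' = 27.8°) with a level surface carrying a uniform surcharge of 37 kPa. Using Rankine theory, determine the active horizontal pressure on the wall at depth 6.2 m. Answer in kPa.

K_a = (1 − sin φ)/(1 + sin φ) = 0.3639.
σ_v = γz + q = 15.7 × 6.2 + 37 = 134.3 kPa.
σ_h = K_a σ_v = 0.3639 × 134.3 = 48.89 kPa.

48.9 kPa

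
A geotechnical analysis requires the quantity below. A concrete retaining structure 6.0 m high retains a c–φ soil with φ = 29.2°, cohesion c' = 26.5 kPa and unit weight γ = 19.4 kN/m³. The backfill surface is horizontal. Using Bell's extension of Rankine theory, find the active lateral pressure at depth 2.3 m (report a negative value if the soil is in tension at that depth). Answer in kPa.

K_a = (1 − sin φ)/(1 + sin φ) = 0.3442.
σ_a = K_a γ z − 2c√K_a = 0.3442×19.4×2.3 − 2×26.5×0.5867 = -15.74 kPa.

-15.7 kPa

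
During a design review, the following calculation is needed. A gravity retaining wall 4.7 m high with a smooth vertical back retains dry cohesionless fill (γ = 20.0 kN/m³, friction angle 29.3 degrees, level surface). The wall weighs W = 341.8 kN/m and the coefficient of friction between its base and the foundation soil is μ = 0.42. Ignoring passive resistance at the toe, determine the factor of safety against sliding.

1.90

K_a = tan²(45° − 29.3°/2) = 0.3428.
P_a = ½K_aγH² = 0.5×0.3428×20.0×4.7² = 75.73 kN/m, acting at H/3 = 1.567 m above the base.
FS_sliding = μW / P_a = 0.42×341.8 / 75.73 = 1.896.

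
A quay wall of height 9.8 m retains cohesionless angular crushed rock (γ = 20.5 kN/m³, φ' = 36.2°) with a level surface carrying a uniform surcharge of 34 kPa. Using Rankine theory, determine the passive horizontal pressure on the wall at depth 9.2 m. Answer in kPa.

865 kPa

K_p = (1 + sin φ)/(1 − sin φ) = 3.885.
σ_v = γz + q = 20.5 × 9.2 + 34 = 222.6 kPa.
σ_h = K_p σ_v = 3.885 × 222.6 = 864.9 kPa.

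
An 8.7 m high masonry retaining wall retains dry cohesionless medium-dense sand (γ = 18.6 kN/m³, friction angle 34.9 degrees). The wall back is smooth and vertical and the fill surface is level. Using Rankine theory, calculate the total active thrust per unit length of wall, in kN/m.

192 kN/m

K_a = tan²(45° − φ/2) = 0.2721.
P_a = ½ K_a γ H² = 0.5 × 0.2721 × 18.6 × 8.7² = 191.6 kN/m.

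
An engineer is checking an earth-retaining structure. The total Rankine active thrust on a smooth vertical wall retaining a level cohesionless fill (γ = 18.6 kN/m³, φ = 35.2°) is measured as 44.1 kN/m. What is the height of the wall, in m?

4.20 m

K_a = 0.2687. P_a = ½ K_a γ H² ⇒ H = √(2P_a/(K_a γ)).
H = √(2×44.1/(0.2687×18.6)) = 4.201 m.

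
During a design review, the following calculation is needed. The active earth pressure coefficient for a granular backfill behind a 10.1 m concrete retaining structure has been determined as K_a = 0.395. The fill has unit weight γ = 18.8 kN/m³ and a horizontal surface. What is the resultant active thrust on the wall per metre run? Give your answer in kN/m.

P = ½ K_a γ H² = 0.5 × 0.395 × 18.8 × 10.1² = 378.8 kN/m.

379 kN/m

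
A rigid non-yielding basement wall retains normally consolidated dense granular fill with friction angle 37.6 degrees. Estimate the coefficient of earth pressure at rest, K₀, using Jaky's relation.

K₀ = 1 − sin φ' = 1 − sin 37.6° = 0.3899.

0.390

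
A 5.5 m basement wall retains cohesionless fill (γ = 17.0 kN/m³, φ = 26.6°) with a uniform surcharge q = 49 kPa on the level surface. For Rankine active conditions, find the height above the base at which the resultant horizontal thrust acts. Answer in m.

2.30 m

K_a = 0.3814.
Triangular part P₁ = ½K_aγH² = 98.08 at H/3 = 1.833 m; rectangular part P₂ = K_a q H = 102.8 at H/2 = 2.750 m.
ȳ = (P₁·1.833 + P₂·2.750)/(P₁+P₂) = 2.302 m.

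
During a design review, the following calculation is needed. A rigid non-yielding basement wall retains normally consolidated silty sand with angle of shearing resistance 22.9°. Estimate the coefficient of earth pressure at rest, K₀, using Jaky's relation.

0.611

K₀ = 1 − sin φ' = 1 − sin 22.9° = 0.6109.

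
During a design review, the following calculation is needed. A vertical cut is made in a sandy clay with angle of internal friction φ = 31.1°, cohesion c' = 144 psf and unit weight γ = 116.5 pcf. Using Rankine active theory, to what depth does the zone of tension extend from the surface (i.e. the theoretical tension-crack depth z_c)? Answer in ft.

K_a = tan²(45° − 31.1°/2) = 0.3188; √K_a = 0.5646.
The active pressure is zero where K_a γ z = 2c√K_a, so z_c = 2c/(γ√K_a) = 2×144/(116.5×0.5646) = 4.378 ft.

4.38 ft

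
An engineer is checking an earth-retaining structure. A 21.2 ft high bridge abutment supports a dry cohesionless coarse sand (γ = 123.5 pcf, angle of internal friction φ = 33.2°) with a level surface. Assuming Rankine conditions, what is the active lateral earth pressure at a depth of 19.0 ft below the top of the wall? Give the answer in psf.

K_a = (1 − sin φ)/(1 + sin φ) = 0.2924.
σ_h = K_a γ z = 0.2924 × 123.5 × 19.0 = 686.0 psf.

686 psf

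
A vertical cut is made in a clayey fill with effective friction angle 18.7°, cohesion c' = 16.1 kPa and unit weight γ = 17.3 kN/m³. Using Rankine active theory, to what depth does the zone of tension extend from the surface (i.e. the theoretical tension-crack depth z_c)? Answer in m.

K_a = tan²(45° − 18.7°/2) = 0.5144; √K_a = 0.7173.
The active pressure is zero where K_a γ z = 2c√K_a, so z_c = 2c/(γ√K_a) = 2×16.1/(17.3×0.7173) = 2.595 m.

2.60 m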